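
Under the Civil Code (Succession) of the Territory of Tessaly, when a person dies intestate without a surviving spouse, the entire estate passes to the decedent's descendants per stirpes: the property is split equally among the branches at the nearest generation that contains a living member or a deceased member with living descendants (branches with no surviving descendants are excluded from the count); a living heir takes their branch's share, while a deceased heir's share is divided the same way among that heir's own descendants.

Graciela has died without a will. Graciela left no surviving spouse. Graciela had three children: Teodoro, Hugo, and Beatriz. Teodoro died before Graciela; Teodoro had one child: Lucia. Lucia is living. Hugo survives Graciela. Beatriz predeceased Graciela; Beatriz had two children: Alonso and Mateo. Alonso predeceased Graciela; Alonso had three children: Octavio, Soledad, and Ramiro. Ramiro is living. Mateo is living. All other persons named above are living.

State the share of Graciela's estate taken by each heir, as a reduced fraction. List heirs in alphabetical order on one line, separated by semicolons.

Hugo 1/3; Lucia 1/3; Mateo 1/6; Octavio 1/18; Ramiro 1/18; Soledad 1/18

There is no surviving spouse, so the entire estate passes to Graciela's descendants per stirpes.
The estate is divided into 3 equal shares of 1/3 among Teodoro, Hugo, Beatriz.
Teodoro predeceased; the 1/3 allotted to Teodoro's branch passes to Teodoro's issue by representation.
Lucia is the sole taker at this level and receives the full 1/3.
Hugo is living and takes 1/3.
Beatriz predeceased; the 1/3 allotted to Beatriz's branch passes to Beatriz's issue by representation.
The 1/3 is divided into 2 equal shares of 1/6 among Alonso, Mateo.
Alonso predeceased; the 1/6 allotted to Alonso's branch passes to Alonso's issue by representation.
The 1/6 is divided into 3 equal shares of 1/18 among Octavio, Soledad, Ramiro.
Octavio is living and takes 1/18.
Soledad is living and takes 1/18.
Ramiro is living and takes 1/18.
Mateo is living and takes 1/6.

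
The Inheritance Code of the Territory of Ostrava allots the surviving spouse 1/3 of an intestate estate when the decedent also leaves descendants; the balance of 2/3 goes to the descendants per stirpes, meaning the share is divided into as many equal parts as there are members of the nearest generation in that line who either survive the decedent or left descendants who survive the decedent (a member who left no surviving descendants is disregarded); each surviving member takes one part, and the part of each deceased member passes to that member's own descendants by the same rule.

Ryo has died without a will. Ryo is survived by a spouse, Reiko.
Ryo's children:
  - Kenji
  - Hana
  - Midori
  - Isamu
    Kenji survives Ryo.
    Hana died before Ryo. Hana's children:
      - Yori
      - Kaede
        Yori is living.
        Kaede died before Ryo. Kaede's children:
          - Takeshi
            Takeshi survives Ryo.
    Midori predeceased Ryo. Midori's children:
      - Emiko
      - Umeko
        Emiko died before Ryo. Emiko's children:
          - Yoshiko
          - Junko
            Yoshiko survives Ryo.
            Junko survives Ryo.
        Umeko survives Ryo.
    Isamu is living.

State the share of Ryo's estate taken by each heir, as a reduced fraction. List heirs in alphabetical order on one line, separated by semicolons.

Isamu 1/6; Junko 1/24; Kenji 1/6; Reiko 1/3; Takeshi 1/12; Umeko 1/12; Yori 1/12; Yoshiko 1/24

Reiko, as surviving spouse, takes 1/3.
The remaining 2/3 passes to Ryo's descendants per stirpes.
The 2/3 is divided into 4 equal shares of 1/6 among Kenji, Hana, Midori, Isamu.
Kenji is living and takes 1/6.
Hana predeceased; the 1/6 allotted to Hana's branch passes to Hana's issue by representation.
The 1/6 is divided into 2 equal shares of 1/12 among Yori, Kaede.
Yori is living and takes 1/12.
Kaede predeceased; the 1/12 allotted to Kaede's branch passes to Kaede's issue by representation.
Takeshi is the sole taker at this level and receives the full 1/12.
Midori predeceased; the 1/6 allotted to Midori's branch passes to Midori's issue by representation.
The 1/6 is divided into 2 equal shares of 1/12 among Emiko, Umeko.
Emiko predeceased; the 1/12 allotted to Emiko's branch passes to Emiko's issue by representation.
The 1/12 is divided into 2 equal shares of 1/24 among Yoshiko, Junko.
Yoshiko is living and takes 1/24.
Junko is living and takes 1/24.
Umeko is living and takes 1/12.
Isamu is living and takes 1/6.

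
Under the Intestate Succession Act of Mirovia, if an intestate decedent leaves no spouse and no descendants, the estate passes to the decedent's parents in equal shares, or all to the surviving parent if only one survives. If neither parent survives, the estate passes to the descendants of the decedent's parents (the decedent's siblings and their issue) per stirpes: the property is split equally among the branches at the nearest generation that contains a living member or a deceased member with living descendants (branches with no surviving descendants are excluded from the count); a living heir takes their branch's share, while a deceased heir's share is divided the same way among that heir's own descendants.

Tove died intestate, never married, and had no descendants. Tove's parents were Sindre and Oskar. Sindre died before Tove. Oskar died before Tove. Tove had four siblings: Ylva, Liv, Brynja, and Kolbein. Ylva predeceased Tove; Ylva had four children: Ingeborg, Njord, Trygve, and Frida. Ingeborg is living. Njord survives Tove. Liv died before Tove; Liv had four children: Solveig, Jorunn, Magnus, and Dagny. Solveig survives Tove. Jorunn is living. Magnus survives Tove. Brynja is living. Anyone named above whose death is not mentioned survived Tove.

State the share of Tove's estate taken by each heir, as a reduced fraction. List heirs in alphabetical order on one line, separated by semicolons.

Neither parent survives and there are no descendants, so the estate passes to Tove's siblings and their issue per stirpes.
The estate is divided into 4 equal shares of 1/4 among Ylva, Liv, Brynja, Kolbein.
Ylva predeceased; the 1/4 allotted to Ylva's branch passes to Ylva's issue by representation.
The 1/4 is divided into 4 equal shares of 1/16 among Ingeborg, Njord, Trygve, Frida.
Ingeborg is living and takes 1/16.
Njord is living and takes 1/16.
Trygve is living and takes 1/16.
Frida is living and takes 1/16.
Liv predeceased; the 1/4 allotted to Liv's branch passes to Liv's issue by representation.
The 1/4 is divided into 4 equal shares of 1/16 among Solveig, Jorunn, Magnus, Dagny.
Solveig is living and takes 1/16.
Jorunn is living and takes 1/16.
Magnus is living and takes 1/16.
Dagny is living and takes 1/16.
Brynja is living and takes 1/4.
Kolbein is living and takes 1/4.

Brynja 1/4; Dagny 1/16; Frida 1/16; Ingeborg 1/16; Jorunn 1/16; Kolbein 1/4; Magnus 1/16; Njord 1/16; Solveig 1/16; Trygve 1/16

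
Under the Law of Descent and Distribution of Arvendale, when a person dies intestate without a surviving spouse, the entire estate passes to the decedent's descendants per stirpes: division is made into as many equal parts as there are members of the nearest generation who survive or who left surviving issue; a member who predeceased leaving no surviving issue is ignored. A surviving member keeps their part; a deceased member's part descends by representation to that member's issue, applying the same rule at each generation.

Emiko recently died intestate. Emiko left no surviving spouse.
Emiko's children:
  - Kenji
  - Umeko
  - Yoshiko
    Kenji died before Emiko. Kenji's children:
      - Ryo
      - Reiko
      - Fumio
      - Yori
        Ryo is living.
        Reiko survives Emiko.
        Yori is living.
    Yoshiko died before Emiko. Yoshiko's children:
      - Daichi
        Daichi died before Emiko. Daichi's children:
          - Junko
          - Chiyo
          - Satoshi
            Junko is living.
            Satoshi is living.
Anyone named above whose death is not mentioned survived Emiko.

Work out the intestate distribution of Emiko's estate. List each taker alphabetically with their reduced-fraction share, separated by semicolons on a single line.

Chiyo 1/9; Fumio 1/12; Junko 1/9; Reiko 1/12; Ryo 1/12; Satoshi 1/9; Umeko 1/3; Yori 1/12

There is no surviving spouse, so the entire estate passes to Emiko's descendants per stirpes.
The estate is divided into 3 equal shares of 1/3 among Kenji, Umeko, Yoshiko.
Kenji predeceased; the 1/3 allotted to Kenji's branch passes to Kenji's issue by representation.
The 1/3 is divided into 4 equal shares of 1/12 among Ryo, Reiko, Fumio, Yori.
Ryo is living and takes 1/12.
Reiko is living and takes 1/12.
Fumio is living and takes 1/12.
Yori is living and takes 1/12.
Umeko is living and takes 1/3.
Yoshiko predeceased; the 1/3 allotted to Yoshiko's branch passes to Yoshiko's issue by representation.
Daichi's line is the sole branch at this level, so the full 1/3 passes to Daichi's issue by representation.
The 1/3 is divided into 3 equal shares of 1/9 among Junko, Chiyo, Satoshi.
Junko is living and takes 1/9.
Chiyo is living and takes 1/9.
Satoshi is living and takes 1/9.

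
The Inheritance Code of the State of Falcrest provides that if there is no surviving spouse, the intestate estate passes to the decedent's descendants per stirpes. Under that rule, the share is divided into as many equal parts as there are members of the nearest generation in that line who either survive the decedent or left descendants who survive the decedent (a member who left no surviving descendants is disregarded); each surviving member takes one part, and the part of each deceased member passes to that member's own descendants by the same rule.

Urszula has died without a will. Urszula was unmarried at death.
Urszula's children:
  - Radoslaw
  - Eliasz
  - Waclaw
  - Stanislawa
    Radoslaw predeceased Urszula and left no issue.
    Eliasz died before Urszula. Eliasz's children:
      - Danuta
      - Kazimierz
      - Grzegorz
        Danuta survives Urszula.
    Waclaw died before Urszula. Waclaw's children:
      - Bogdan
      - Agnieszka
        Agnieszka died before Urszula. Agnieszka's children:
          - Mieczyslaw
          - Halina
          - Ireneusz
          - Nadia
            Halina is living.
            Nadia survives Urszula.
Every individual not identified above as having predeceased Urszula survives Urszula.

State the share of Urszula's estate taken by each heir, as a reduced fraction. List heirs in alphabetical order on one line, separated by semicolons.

Bogdan 1/6; Danuta 1/9; Grzegorz 1/9; Halina 1/24; Ireneusz 1/24; Kazimierz 1/9; Mieczyslaw 1/24; Nadia 1/24; Stanislawa 1/3

There is no surviving spouse, so the entire estate passes to Urszula's descendants per stirpes.
Radoslaw left no surviving issue, so that branch lapses and is disregarded.
The estate is divided into 3 equal shares of 1/3 among Eliasz, Waclaw, Stanislawa.
Eliasz predeceased; the 1/3 allotted to Eliasz's branch passes to Eliasz's issue by representation.
The 1/3 is divided into 3 equal shares of 1/9 among Danuta, Kazimierz, Grzegorz.
Danuta is living and takes 1/9.
Kazimierz is living and takes 1/9.
Grzegorz is living and takes 1/9.
Waclaw predeceased; the 1/3 allotted to Waclaw's branch passes to Waclaw's issue by representation.
The 1/3 is divided into 2 equal shares of 1/6 among Bogdan, Agnieszka.
Bogdan is living and takes 1/6.
Agnieszka predeceased; the 1/6 allotted to Agnieszka's branch passes to Agnieszka's issue by representation.
The 1/6 is divided into 4 equal shares of 1/24 among Mieczyslaw, Halina, Ireneusz, Nadia.
Mieczyslaw is living and takes 1/24.
Halina is living and takes 1/24.
Ireneusz is living and takes 1/24.
Nadia is living and takes 1/24.
Stanislawa is living and takes 1/3.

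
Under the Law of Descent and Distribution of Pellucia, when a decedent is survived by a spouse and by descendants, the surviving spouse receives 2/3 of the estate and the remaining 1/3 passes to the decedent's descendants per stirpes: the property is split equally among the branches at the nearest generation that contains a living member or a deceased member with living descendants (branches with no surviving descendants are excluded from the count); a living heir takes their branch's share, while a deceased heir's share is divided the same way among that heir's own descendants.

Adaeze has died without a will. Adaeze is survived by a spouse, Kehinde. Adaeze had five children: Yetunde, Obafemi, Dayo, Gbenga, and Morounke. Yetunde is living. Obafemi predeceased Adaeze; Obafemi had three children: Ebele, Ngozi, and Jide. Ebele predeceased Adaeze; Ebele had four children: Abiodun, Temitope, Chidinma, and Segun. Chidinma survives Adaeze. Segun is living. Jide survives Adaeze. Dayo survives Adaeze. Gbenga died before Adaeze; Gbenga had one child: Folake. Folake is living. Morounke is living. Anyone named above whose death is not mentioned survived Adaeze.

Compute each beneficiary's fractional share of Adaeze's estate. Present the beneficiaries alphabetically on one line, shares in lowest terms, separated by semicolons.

Kehinde, as surviving spouse, takes 2/3.
The remaining 1/3 passes to Adaeze's descendants per stirpes.
The 1/3 is divided into 5 equal shares of 1/15 among Yetunde, Obafemi, Dayo, Gbenga, Morounke.
Yetunde is living and takes 1/15.
Obafemi predeceased; the 1/15 allotted to Obafemi's branch passes to Obafemi's issue by representation.
The 1/15 is divided into 3 equal shares of 1/45 among Ebele, Ngozi, Jide.
Ebele predeceased; the 1/45 allotted to Ebele's branch passes to Ebele's issue by representation.
The 1/45 is divided into 4 equal shares of 1/180 among Abiodun, Temitope, Chidinma, Segun.
Abiodun is living and takes 1/180.
Temitope is living and takes 1/180.
Chidinma is living and takes 1/180.
Segun is living and takes 1/180.
Ngozi is living and takes 1/45.
Jide is living and takes 1/45.
Dayo is living and takes 1/15.
Gbenga predeceased; the 1/15 allotted to Gbenga's branch passes to Gbenga's issue by representation.
Folake is the sole taker at this level and receives the full 1/15.
Morounke is living and takes 1/15.

Abiodun 1/180; Chidinma 1/180; Dayo 1/15; Folake 1/15; Jide 1/45; Kehinde 2/3; Morounke 1/15; Ngozi 1/45; Segun 1/180; Temitope 1/180; Yetunde 1/15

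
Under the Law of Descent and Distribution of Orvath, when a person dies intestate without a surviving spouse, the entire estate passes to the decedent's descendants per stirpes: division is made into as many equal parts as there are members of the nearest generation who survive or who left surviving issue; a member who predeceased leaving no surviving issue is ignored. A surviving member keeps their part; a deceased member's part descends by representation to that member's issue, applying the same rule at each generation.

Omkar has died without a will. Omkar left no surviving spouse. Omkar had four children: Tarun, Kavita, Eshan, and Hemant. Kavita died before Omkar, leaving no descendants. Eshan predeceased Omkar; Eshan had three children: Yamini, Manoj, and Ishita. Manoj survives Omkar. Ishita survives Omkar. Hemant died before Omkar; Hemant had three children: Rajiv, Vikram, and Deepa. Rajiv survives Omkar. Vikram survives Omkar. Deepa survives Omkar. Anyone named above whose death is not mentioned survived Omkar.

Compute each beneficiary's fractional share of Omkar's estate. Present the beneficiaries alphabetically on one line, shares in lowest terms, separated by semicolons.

There is no surviving spouse, so the entire estate passes to Omkar's descendants per stirpes.
Kavita left no surviving issue, so that branch lapses and is disregarded.
The estate is divided into 3 equal shares of 1/3 among Tarun, Eshan, Hemant.
Tarun is living and takes 1/3.
Eshan predeceased; the 1/3 allotted to Eshan's branch passes to Eshan's issue by representation.
The 1/3 is divided into 3 equal shares of 1/9 among Yamini, Manoj, Ishita.
Yamini is living and takes 1/9.
Manoj is living and takes 1/9.
Ishita is living and takes 1/9.
Hemant predeceased; the 1/3 allotted to Hemant's branch passes to Hemant's issue by representation.
The 1/3 is divided into 3 equal shares of 1/9 among Rajiv, Vikram, Deepa.
Rajiv is living and takes 1/9.
Vikram is living and takes 1/9.
Deepa is living and takes 1/9.

Deepa 1/9; Ishita 1/9; Manoj 1/9; Rajiv 1/9; Tarun 1/3; Vikram 1/9; Yamini 1/9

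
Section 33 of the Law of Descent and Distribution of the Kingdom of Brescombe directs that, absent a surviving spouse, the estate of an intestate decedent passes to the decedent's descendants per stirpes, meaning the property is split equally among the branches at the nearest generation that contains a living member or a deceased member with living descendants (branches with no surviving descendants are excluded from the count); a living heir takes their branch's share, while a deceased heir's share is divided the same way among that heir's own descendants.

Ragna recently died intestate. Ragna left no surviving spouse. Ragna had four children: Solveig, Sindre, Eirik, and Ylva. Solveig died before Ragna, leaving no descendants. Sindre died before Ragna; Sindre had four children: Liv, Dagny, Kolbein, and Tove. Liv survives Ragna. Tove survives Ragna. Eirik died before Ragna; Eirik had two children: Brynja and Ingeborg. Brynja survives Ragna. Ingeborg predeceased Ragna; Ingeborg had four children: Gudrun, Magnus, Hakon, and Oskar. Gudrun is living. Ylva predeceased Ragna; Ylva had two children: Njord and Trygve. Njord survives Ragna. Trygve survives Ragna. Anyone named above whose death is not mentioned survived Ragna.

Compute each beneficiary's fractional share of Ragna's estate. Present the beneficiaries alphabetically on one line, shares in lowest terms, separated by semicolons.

There is no surviving spouse, so the entire estate passes to Ragna's descendants per stirpes.
Solveig left no surviving issue, so that branch lapses and is disregarded.
The estate is divided into 3 equal shares of 1/3 among Sindre, Eirik, Ylva.
Sindre predeceased; the 1/3 allotted to Sindre's branch passes to Sindre's issue by representation.
The 1/3 is divided into 4 equal shares of 1/12 among Liv, Dagny, Kolbein, Tove.
Liv is living and takes 1/12.
Dagny is living and takes 1/12.
Kolbein is living and takes 1/12.
Tove is living and takes 1/12.
Eirik predeceased; the 1/3 allotted to Eirik's branch passes to Eirik's issue by representation.
The 1/3 is divided into 2 equal shares of 1/6 among Brynja, Ingeborg.
Brynja is living and takes 1/6.
Ingeborg predeceased; the 1/6 allotted to Ingeborg's branch passes to Ingeborg's issue by representation.
The 1/6 is divided into 4 equal shares of 1/24 among Gudrun, Magnus, Hakon, Oskar.
Gudrun is living and takes 1/24.
Magnus is living and takes 1/24.
Hakon is living and takes 1/24.
Oskar is living and takes 1/24.
Ylva predeceased; the 1/3 allotted to Ylva's branch passes to Ylva's issue by representation.
The 1/3 is divided into 2 equal shares of 1/6 among Njord, Trygve.
Njord is living and takes 1/6.
Trygve is living and takes 1/6.

Brynja 1/6; Dagny 1/12; Gudrun 1/24; Hakon 1/24; Kolbein 1/12; Liv 1/12; Magnus 1/24; Njord 1/6; Oskar 1/24; Tove 1/12; Trygve 1/6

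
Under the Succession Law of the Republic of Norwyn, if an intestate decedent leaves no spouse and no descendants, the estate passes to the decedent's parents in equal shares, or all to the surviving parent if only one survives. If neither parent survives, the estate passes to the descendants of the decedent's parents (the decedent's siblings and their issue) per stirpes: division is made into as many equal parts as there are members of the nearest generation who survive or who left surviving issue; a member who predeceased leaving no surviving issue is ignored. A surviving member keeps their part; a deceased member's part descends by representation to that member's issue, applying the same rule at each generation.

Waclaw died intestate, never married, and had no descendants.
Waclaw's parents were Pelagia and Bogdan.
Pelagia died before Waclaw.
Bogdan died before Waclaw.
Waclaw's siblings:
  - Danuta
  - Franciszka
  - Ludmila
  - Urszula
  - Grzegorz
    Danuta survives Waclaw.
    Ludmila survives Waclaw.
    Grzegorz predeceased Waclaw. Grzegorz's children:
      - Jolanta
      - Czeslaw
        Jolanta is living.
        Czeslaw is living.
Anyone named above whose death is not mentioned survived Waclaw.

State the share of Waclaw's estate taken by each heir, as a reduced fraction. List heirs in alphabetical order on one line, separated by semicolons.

Czeslaw 1/10; Danuta 1/5; Franciszka 1/5; Jolanta 1/10; Ludmila 1/5; Urszula 1/5

Neither parent survives and there are no descendants, so the estate passes to Waclaw's siblings and their issue per stirpes.
The estate is divided into 5 equal shares of 1/5 among Danuta, Franciszka, Ludmila, Urszula, Grzegorz.
Danuta is living and takes 1/5.
Franciszka is living and takes 1/5.
Ludmila is living and takes 1/5.
Urszula is living and takes 1/5.
Grzegorz predeceased; the 1/5 allotted to Grzegorz's branch passes to Grzegorz's issue by representation.
The 1/5 is divided into 2 equal shares of 1/10 among Jolanta, Czeslaw.
Jolanta is living and takes 1/10.
Czeslaw is living and takes 1/10.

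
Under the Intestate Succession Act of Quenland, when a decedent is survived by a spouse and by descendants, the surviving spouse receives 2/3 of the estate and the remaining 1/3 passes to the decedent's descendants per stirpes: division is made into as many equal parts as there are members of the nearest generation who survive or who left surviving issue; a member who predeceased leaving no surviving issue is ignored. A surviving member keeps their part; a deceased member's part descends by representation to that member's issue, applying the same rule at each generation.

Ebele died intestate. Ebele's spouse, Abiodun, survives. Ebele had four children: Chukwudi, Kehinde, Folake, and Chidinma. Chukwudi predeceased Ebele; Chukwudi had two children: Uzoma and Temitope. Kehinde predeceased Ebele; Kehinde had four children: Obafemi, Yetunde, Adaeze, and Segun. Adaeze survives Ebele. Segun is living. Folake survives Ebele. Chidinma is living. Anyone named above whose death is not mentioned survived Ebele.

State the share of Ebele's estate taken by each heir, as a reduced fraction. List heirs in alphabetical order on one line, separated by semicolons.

Abiodun 2/3; Adaeze 1/48; Chidinma 1/12; Folake 1/12; Obafemi 1/48; Segun 1/48; Temitope 1/24; Uzoma 1/24; Yetunde 1/48

Abiodun, as surviving spouse, takes 2/3.
The remaining 1/3 passes to Ebele's descendants per stirpes.
The 1/3 is divided into 4 equal shares of 1/12 among Chukwudi, Kehinde, Folake, Chidinma.
Chukwudi predeceased; the 1/12 allotted to Chukwudi's branch passes to Chukwudi's issue by representation.
The 1/12 is divided into 2 equal shares of 1/24 among Uzoma, Temitope.
Uzoma is living and takes 1/24.
Temitope is living and takes 1/24.
Kehinde predeceased; the 1/12 allotted to Kehinde's branch passes to Kehinde's issue by representation.
The 1/12 is divided into 4 equal shares of 1/48 among Obafemi, Yetunde, Adaeze, Segun.
Obafemi is living and takes 1/48.
Yetunde is living and takes 1/48.
Adaeze is living and takes 1/48.
Segun is living and takes 1/48.
Folake is living and takes 1/12.
Chidinma is living and takes 1/12.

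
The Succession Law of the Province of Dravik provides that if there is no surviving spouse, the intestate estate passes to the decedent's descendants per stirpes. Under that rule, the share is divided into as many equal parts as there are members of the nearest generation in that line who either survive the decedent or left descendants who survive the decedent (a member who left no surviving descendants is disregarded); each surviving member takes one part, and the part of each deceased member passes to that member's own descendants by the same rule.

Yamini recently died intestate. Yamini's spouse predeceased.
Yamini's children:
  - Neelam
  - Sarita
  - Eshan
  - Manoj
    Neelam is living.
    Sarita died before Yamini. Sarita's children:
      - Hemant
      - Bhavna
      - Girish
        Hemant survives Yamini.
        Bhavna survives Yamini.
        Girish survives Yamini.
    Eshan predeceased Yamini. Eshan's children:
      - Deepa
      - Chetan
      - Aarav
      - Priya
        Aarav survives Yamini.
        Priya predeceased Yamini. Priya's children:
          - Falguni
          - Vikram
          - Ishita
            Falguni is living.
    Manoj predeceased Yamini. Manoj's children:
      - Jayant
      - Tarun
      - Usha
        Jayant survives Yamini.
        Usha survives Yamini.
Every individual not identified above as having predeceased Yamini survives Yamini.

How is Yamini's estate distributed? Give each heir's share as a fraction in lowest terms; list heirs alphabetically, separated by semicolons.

Aarav 1/16; Bhavna 1/12; Chetan 1/16; Deepa 1/16; Falguni 1/48; Girish 1/12; Hemant 1/12; Ishita 1/48; Jayant 1/12; Neelam 1/4; Tarun 1/12; Usha 1/12; Vikram 1/48

There is no surviving spouse, so the entire estate passes to Yamini's descendants per stirpes.
The estate is divided into 4 equal shares of 1/4 among Neelam, Sarita, Eshan, Manoj.
Neelam is living and takes 1/4.
Sarita predeceased; the 1/4 allotted to Sarita's branch passes to Sarita's issue by representation.
The 1/4 is divided into 3 equal shares of 1/12 among Hemant, Bhavna, Girish.
Hemant is living and takes 1/12.
Bhavna is living and takes 1/12.
Girish is living and takes 1/12.
Eshan predeceased; the 1/4 allotted to Eshan's branch passes to Eshan's issue by representation.
The 1/4 is divided into 4 equal shares of 1/16 among Deepa, Chetan, Aarav, Priya.
Deepa is living and takes 1/16.
Chetan is living and takes 1/16.
Aarav is living and takes 1/16.
Priya predeceased; the 1/16 allotted to Priya's branch passes to Priya's issue by representation.
The 1/16 is divided into 3 equal shares of 1/48 among Falguni, Vikram, Ishita.
Falguni is living and takes 1/48.
Vikram is living and takes 1/48.
Ishita is living and takes 1/48.
Manoj predeceased; the 1/4 allotted to Manoj's branch passes to Manoj's issue by representation.
The 1/4 is divided into 3 equal shares of 1/12 among Jayant, Tarun, Usha.
Jayant is living and takes 1/12.
Tarun is living and takes 1/12.
Usha is living and takes 1/12.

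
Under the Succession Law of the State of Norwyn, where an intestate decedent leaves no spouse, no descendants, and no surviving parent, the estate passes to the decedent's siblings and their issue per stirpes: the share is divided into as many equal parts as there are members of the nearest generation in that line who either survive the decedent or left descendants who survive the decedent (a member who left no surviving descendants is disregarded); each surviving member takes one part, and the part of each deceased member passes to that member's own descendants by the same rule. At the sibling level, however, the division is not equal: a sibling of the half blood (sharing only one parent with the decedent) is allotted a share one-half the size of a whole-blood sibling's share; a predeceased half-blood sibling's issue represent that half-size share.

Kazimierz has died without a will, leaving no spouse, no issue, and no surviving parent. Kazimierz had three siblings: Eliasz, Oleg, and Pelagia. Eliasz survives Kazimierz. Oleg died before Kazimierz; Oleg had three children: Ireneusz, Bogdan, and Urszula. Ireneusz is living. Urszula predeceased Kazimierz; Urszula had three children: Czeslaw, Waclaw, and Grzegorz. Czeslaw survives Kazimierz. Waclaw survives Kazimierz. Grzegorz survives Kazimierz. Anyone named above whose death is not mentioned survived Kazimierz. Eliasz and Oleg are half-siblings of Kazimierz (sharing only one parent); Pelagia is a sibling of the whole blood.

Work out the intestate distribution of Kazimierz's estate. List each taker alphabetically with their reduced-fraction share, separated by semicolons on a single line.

No spouse, descendants, or parent survives, so the estate passes to Kazimierz's siblings per stirpes.
Half-blood siblings count for one-half the weight of whole-blood siblings at the initial division.
Dividing 1 in proportion to weights (total weight 2): Eliasz (weight 1/2) → 1/4; Oleg (weight 1/2) → 1/4; Pelagia (weight 1) → 1/2.
Eliasz is living and takes 1/4.
Oleg predeceased; the 1/4 allotted to Oleg's branch passes to Oleg's issue by representation.
The 1/4 is divided into 3 equal shares of 1/12 among Ireneusz, Bogdan, Urszula.
Ireneusz is living and takes 1/12.
Bogdan is living and takes 1/12.
Urszula predeceased; the 1/12 allotted to Urszula's branch passes to Urszula's issue by representation.
The 1/12 is divided into 3 equal shares of 1/36 among Czeslaw, Waclaw, Grzegorz.
Czeslaw is living and takes 1/36.
Waclaw is living and takes 1/36.
Grzegorz is living and takes 1/36.
Pelagia is living and takes 1/2.

Bogdan 1/12; Czeslaw 1/36; Eliasz 1/4; Grzegorz 1/36; Ireneusz 1/12; Pelagia 1/2; Waclaw 1/36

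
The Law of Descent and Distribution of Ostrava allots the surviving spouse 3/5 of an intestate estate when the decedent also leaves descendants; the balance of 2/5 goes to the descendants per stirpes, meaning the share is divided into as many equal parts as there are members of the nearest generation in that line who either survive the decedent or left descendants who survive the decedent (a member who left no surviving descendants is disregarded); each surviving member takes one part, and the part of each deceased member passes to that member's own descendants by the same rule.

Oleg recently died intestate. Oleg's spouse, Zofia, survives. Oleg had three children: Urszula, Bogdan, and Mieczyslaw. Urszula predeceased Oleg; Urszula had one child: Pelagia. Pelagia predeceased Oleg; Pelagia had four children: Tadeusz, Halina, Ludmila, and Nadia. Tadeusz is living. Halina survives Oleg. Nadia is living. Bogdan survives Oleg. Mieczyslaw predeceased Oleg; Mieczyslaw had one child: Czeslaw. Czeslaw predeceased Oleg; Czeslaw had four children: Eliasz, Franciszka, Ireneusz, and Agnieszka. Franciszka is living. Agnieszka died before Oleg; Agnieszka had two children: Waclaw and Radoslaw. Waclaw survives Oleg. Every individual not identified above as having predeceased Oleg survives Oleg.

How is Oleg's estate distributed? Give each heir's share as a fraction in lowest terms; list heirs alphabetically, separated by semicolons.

Bogdan 2/15; Eliasz 1/30; Franciszka 1/30; Halina 1/30; Ireneusz 1/30; Ludmila 1/30; Nadia 1/30; Radoslaw 1/60; Tadeusz 1/30; Waclaw 1/60; Zofia 3/5

Zofia, as surviving spouse, takes 3/5.
The remaining 2/5 passes to Oleg's descendants per stirpes.
The 2/5 is divided into 3 equal shares of 2/15 among Urszula, Bogdan, Mieczyslaw.
Urszula predeceased; the 2/15 allotted to Urszula's branch passes to Urszula's issue by representation.
Pelagia's line is the sole branch at this level, so the full 2/15 passes to Pelagia's issue by representation.
The 2/15 is divided into 4 equal shares of 1/30 among Tadeusz, Halina, Ludmila, Nadia.
Tadeusz is living and takes 1/30.
Halina is living and takes 1/30.
Ludmila is living and takes 1/30.
Nadia is living and takes 1/30.
Bogdan is living and takes 2/15.
Mieczyslaw predeceased; the 2/15 allotted to Mieczyslaw's branch passes to Mieczyslaw's issue by representation.
Czeslaw's line is the sole branch at this level, so the full 2/15 passes to Czeslaw's issue by representation.
The 2/15 is divided into 4 equal shares of 1/30 among Eliasz, Franciszka, Ireneusz, Agnieszka.
Eliasz is living and takes 1/30.
Franciszka is living and takes 1/30.
Ireneusz is living and takes 1/30.
Agnieszka predeceased; the 1/30 allotted to Agnieszka's branch passes to Agnieszka's issue by representation.
The 1/30 is divided into 2 equal shares of 1/60 among Waclaw, Radoslaw.
Waclaw is living and takes 1/60.
Radoslaw is living and takes 1/60.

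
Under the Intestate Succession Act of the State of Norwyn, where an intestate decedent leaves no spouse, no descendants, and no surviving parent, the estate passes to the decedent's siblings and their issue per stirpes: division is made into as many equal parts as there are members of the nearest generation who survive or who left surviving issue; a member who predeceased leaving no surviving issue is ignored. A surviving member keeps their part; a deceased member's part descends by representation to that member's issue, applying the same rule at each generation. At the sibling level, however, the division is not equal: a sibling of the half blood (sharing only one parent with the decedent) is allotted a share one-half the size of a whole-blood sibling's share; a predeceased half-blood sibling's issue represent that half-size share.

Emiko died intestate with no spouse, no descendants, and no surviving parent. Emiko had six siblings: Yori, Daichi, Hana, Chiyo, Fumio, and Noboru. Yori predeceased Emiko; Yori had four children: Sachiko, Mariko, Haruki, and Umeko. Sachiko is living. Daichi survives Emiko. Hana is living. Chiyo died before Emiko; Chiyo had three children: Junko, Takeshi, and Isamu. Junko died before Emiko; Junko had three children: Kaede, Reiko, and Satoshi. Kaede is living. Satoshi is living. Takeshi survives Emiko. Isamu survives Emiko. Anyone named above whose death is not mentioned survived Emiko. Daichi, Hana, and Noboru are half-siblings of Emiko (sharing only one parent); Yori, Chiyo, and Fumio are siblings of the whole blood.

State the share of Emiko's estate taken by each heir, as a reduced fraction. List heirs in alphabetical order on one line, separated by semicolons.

No spouse, descendants, or parent survives, so the estate passes to Emiko's siblings per stirpes.
Half-blood siblings count for one-half the weight of whole-blood siblings at the initial division.
Dividing 1 in proportion to weights (total weight 9/2): Yori (weight 1) → 2/9; Daichi (weight 1/2) → 1/9; Hana (weight 1/2) → 1/9; Chiyo (weight 1) → 2/9; Fumio (weight 1) → 2/9; Noboru (weight 1/2) → 1/9.
Yori predeceased; the 2/9 allotted to Yori's branch passes to Yori's issue by representation.
The 2/9 is divided into 4 equal shares of 1/18 among Sachiko, Mariko, Haruki, Umeko.
Sachiko is living and takes 1/18.
Mariko is living and takes 1/18.
Haruki is living and takes 1/18.
Umeko is living and takes 1/18.
Daichi is living and takes 1/9.
Hana is living and takes 1/9.
Chiyo predeceased; the 2/9 allotted to Chiyo's branch passes to Chiyo's issue by representation.
The 2/9 is divided into 3 equal shares of 2/27 among Junko, Takeshi, Isamu.
Junko predeceased; the 2/27 allotted to Junko's branch passes to Junko's issue by representation.
The 2/27 is divided into 3 equal shares of 2/81 among Kaede, Reiko, Satoshi.
Kaede is living and takes 2/81.
Reiko is living and takes 2/81.
Satoshi is living and takes 2/81.
Takeshi is living and takes 2/27.
Isamu is living and takes 2/27.
Fumio is living and takes 2/9.
Noboru is living and takes 1/9.

Daichi 1/9; Fumio 2/9; Hana 1/9; Haruki 1/18; Isamu 2/27; Kaede 2/81; Mariko 1/18; Noboru 1/9; Reiko 2/81; Sachiko 1/18; Satoshi 2/81; Takeshi 2/27; Umeko 1/18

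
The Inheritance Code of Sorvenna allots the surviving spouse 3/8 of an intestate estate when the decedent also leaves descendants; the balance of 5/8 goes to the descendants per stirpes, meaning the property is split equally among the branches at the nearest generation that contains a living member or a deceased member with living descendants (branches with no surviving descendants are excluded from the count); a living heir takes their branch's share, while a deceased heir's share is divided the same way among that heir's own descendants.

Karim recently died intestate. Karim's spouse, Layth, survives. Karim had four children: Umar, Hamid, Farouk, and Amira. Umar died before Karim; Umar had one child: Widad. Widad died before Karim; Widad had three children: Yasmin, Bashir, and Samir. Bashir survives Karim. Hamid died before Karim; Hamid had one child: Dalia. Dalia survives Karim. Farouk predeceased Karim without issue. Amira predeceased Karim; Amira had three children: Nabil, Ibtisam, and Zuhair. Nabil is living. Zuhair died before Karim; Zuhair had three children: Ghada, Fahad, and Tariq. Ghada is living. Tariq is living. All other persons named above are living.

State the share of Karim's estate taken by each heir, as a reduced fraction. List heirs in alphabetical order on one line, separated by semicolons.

Layth, as surviving spouse, takes 3/8.
The remaining 5/8 passes to Karim's descendants per stirpes.
Farouk left no surviving issue, so that branch lapses and is disregarded.
The 5/8 is divided into 3 equal shares of 5/24 among Umar, Hamid, Amira.
Umar predeceased; the 5/24 allotted to Umar's branch passes to Umar's issue by representation.
Widad's line is the sole branch at this level, so the full 5/24 passes to Widad's issue by representation.
The 5/24 is divided into 3 equal shares of 5/72 among Yasmin, Bashir, Samir.
Yasmin is living and takes 5/72.
Bashir is living and takes 5/72.
Samir is living and takes 5/72.
Hamid predeceased; the 5/24 allotted to Hamid's branch passes to Hamid's issue by representation.
Dalia is the sole taker at this level and receives the full 5/24.
Amira predeceased; the 5/24 allotted to Amira's branch passes to Amira's issue by representation.
The 5/24 is divided into 3 equal shares of 5/72 among Nabil, Ibtisam, Zuhair.
Nabil is living and takes 5/72.
Ibtisam is living and takes 5/72.
Zuhair predeceased; the 5/72 allotted to Zuhair's branch passes to Zuhair's issue by representation.
The 5/72 is divided into 3 equal shares of 5/216 among Ghada, Fahad, Tariq.
Ghada is living and takes 5/216.
Fahad is living and takes 5/216.
Tariq is living and takes 5/216.

Bashir 5/72; Dalia 5/24; Fahad 5/216; Ghada 5/216; Ibtisam 5/72; Layth 3/8; Nabil 5/72; Samir 5/72; Tariq 5/216; Yasmin 5/72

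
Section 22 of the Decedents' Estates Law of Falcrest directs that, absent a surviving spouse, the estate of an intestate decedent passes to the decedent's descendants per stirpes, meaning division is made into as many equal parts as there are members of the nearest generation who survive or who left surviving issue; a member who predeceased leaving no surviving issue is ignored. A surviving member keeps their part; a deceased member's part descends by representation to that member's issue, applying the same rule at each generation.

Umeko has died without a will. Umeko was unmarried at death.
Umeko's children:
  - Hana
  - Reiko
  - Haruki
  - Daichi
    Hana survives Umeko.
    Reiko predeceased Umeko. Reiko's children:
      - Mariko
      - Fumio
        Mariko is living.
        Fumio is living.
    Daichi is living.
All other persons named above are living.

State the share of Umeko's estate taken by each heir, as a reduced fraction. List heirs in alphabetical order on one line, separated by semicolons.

There is no surviving spouse, so the entire estate passes to Umeko's descendants per stirpes.
The estate is divided into 4 equal shares of 1/4 among Hana, Reiko, Haruki, Daichi.
Hana is living and takes 1/4.
Reiko predeceased; the 1/4 allotted to Reiko's branch passes to Reiko's issue by representation.
The 1/4 is divided into 2 equal shares of 1/8 among Mariko, Fumio.
Mariko is living and takes 1/8.
Fumio is living and takes 1/8.
Haruki is living and takes 1/4.
Daichi is living and takes 1/4.

Daichi 1/4; Fumio 1/8; Hana 1/4; Haruki 1/4; Mariko 1/8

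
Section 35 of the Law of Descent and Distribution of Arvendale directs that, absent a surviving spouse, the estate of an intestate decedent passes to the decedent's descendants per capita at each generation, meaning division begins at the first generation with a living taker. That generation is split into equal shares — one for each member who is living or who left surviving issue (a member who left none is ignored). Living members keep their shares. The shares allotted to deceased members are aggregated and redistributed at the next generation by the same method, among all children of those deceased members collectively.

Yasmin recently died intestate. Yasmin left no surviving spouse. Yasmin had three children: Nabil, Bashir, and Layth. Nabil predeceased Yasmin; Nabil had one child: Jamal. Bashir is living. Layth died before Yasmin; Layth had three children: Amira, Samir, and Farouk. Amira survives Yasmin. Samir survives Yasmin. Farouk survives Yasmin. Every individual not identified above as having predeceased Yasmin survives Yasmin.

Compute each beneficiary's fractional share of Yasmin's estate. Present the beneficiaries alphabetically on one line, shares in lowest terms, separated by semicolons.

Amira 1/6; Bashir 1/3; Farouk 1/6; Jamal 1/6; Samir 1/6

There is no surviving spouse, so the entire estate passes to Yasmin's descendants per capita at each generation.
At generation 1 (Nabil, Bashir, Layth) there are 3 shares of (1)/3 = 1/3 each.
Living: Bashir — each takes 1/3.
Deceased: Nabil and Layth. Their combined 2/3 is pooled and carried to generation 2.
At generation 2 (Jamal, Amira, Samir, Farouk) there are 4 shares of (2/3)/4 = 1/6 each.
Living: Jamal, Amira, Samir, and Farouk — each takes 1/6.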